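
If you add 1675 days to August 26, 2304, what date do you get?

+365 (one year) → Aug 26, 2305 (1310 left).
+365 (one year) → Aug 26, 2306 (945 left).
+365 (one year) → Aug 26, 2307 (580 left).
+366 (one year; includes Feb 29, 2308) → Aug 26, 2308 (214 left).
Aug has 31 days: +6 → Sep 1, 2308 (208 left).
Sep has 30 days: +30 → Oct 1, 2308 (178 left).
Oct has 31 days: +31 → Nov 1, 2308 (147 left).
Nov has 30 days: +30 → Dec 1, 2308 (117 left).
Dec has 31 days: +31 → Jan 1, 2309 (86 left).
Jan has 31 days: +31 → Feb 1, 2309 (55 left).
Feb has 28 days: +28 → Mar 1, 2309 (27 left).
+27 → Mar 28, 2309.

March 28, 2309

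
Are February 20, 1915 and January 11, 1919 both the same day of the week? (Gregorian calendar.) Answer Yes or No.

From Feb 20, 1915 to Jan 11, 1919 is 1421 days.
1421 mod 7 = 0, so they are the same weekday.
(Feb 20, 1915 is a Saturday; Jan 11, 1919 is a Saturday.)

Yes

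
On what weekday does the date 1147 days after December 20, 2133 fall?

First find the weekday of Dec 20, 2133. Doomsday rule: the anchor day for the 2100s is Sunday. For year 33: 33÷12 = 2 r 9, and 9÷4 = 2, so 2+9+2 = 13.
Sunday + 13 ≡ Saturday — that's 2133's doomsday.
In December the doomsday date is Dec 12.
Dec 20 is 8 days after Dec 12; 8 mod 7 = 1, so Saturday + 1 = Sunday.
1147 mod 7 = 6, so 1147 days after a Sunday is Sunday + 6 = Saturday.

Saturday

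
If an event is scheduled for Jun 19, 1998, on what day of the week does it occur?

Doomsday rule: the anchor day for the 1900s is Wednesday. For year 98: 98÷12 = 8 r 2, and 2÷4 = 0, so 8+2+0 = 10.
Wednesday + 10 ≡ Saturday — that's 1998's doomsday.
In June the doomsday date is Jun 6.
Jun 19 is 13 days after Jun 6; 13 mod 7 = 6, so Saturday + 6 = Friday.

Friday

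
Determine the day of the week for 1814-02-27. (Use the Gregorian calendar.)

Doomsday rule: the anchor day for the 1800s is Friday. For year 14: 14÷12 = 1 r 2, and 2÷4 = 0, so 1+2+0 = 3.
Friday + 3 ≡ Monday — that's 1814's doomsday.
In February the doomsday date is Feb 28 (1814 is not a leap year).
Feb 27 is 1 day before Feb 28; 1 mod 7 = 1, so Monday − 1 = Sunday.

Sunday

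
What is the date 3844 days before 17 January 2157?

July 10, 2146

−366 (one year; includes Feb 29, 2156) → Jan 17, 2156 (3478 left).
−365 (one year) → Jan 17, 2155 (3113 left).
−365 (one year) → Jan 17, 2154 (2748 left).
−365 (one year) → Jan 17, 2153 (2383 left).
−366 (one year; includes Feb 29, 2152) → Jan 17, 2152 (2017 left).
−365 (one year) → Jan 17, 2151 (1652 left).
−365 (one year) → Jan 17, 2150 (1287 left).
−365 (one year) → Jan 17, 2149 (922 left).
−366 (one year; includes Feb 29, 2148) → Jan 17, 2148 (556 left).
−365 (one year) → Jan 17, 2147 (191 left).
−17 → Dec 31, 2146 (end of Dec, 31 days; 174 left).
−31 → Nov 30, 2146 (end of Nov, 30 days; 143 left).
−30 → Oct 31, 2146 (end of Oct, 31 days; 113 left).
−31 → Sep 30, 2146 (end of Sep, 30 days; 82 left).
−30 → Aug 31, 2146 (end of Aug, 31 days; 52 left).
−31 → Jul 31, 2146 (end of Jul, 31 days; 21 left).
−21 → Jul 10, 2146.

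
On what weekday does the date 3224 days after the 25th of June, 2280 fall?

Tuesday

Jun 25, 2280 is a Friday.
3224 mod 7 = 4, so 3224 days after a Friday is Friday + 4 = Tuesday.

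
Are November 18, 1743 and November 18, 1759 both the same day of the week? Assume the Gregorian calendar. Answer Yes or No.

From Nov 18, 1743 to Nov 18, 1759 is 5844 days.
5844 mod 7 = 6, so they are different weekdays.
(Nov 18, 1743 is a Monday; Nov 18, 1759 is a Sunday.)

No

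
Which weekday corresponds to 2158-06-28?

Doomsday rule: the anchor day for the 2100s is Sunday. For year 58: 58÷12 = 4 r 10, and 10÷4 = 2, so 4+10+2 = 16.
Sunday + 16 ≡ Tuesday — that's 2158's doomsday.
In June the doomsday date is Jun 6.
Jun 28 is 22 days after Jun 6; 22 mod 7 = 1, so Tuesday + 1 = Wednesday.

Wednesday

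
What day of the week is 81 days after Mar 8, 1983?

Saturday

First find the weekday of Mar 8, 1983. Doomsday rule: the anchor day for the 1900s is Wednesday. For year 83: 83÷12 = 6 r 11, and 11÷4 = 2, so 6+11+2 = 19.
Wednesday + 19 ≡ Monday — that's 1983's doomsday.
In March the doomsday date is Mar 14.
Mar 8 is 6 days before Mar 14; 6 mod 7 = 6, so Monday − 6 = Tuesday.
81 mod 7 = 4, so 81 days after a Tuesday is Tuesday + 4 = Saturday.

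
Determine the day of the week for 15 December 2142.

Saturday

Doomsday rule: the anchor day for the 2100s is Sunday. For year 42: 42÷12 = 3 r 6, and 6÷4 = 1, so 3+6+1 = 10.
Sunday + 10 ≡ Wednesday — that's 2142's doomsday.
In December the doomsday date is Dec 12.
Dec 15 is 3 days after Dec 12; 3 mod 7 = 3, so Wednesday + 3 = Saturday.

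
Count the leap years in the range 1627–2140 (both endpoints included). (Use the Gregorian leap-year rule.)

125

Multiples of 4 in [1627,2140]: 129.
Of those, multiples of 100: 5 (not leap unless ÷400).
Multiples of 400: 1.
Leap years = 129 − 5 + 1 = 125.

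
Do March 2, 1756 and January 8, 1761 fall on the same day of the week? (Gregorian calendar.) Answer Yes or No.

No

From Mar 2, 1756 to Jan 8, 1761 is 1773 days.
1773 mod 7 = 2, so they are different weekdays.
(Mar 2, 1756 is a Tuesday; Jan 8, 1761 is a Thursday.)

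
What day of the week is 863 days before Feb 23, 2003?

Feb 23, 2003 is a Sunday.
863 mod 7 = 2, so 863 days before a Sunday is Sunday − 2 = Friday.

Friday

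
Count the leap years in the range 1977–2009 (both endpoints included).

Multiples of 4 in [1977,2009]: 8.
Of those, multiples of 100: 1 (not leap unless ÷400).
Multiples of 400: 1.
Leap years = 8 − 1 + 1 = 8.

8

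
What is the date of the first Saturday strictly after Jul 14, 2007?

July 21, 2007

Jul 14, 2007 is a Saturday.
From Saturday to the next Saturday is 7 days.
Jul 14, 2007 + 7 = Jul 21, 2007.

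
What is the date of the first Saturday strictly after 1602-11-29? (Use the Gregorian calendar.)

November 30, 1602

Nov 29, 1602 is a Friday.
From Friday to the next Saturday is 1 day.
Nov 29, 1602 + 1 = Nov 30, 1602.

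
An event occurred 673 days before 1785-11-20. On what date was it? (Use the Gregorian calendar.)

−365 (one year) → Nov 20, 1784 (308 left).
−20 → Oct 31, 1784 (end of Oct, 31 days; 288 left).
−31 → Sep 30, 1784 (end of Sep, 30 days; 257 left).
−30 → Aug 31, 1784 (end of Aug, 31 days; 227 left).
−31 → Jul 31, 1784 (end of Jul, 31 days; 196 left).
−31 → Jun 30, 1784 (end of Jun, 30 days; 165 left).
−30 → May 31, 1784 (end of May, 31 days; 135 left).
−31 → Apr 30, 1784 (end of Apr, 30 days; 104 left).
−30 → Mar 31, 1784 (end of Mar, 31 days; 74 left).
−31 → Feb 29, 1784 (end of Feb, 29 days; 43 left).
−29 → Jan 31, 1784 (end of Jan, 31 days; 14 left).
−14 → Jan 17, 1784.

January 17, 1784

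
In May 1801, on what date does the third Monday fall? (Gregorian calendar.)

May 18, 1801

May 1, 1801 is a Friday.
The first Monday is therefore May 4 (3 days later).
The third Monday is 4 + 2×7 = May 18.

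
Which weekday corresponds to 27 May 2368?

Doomsday rule: the anchor day for the 2300s is Wednesday. For year 68: 68÷12 = 5 r 8, and 8÷4 = 2, so 5+8+2 = 15.
Wednesday + 15 ≡ Thursday — that's 2368's doomsday.
In May the doomsday date is May 9.
May 27 is 18 days after May 9; 18 mod 7 = 4, so Thursday + 4 = Monday.

Monday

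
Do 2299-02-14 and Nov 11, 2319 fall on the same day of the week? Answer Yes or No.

Yes

From Feb 14, 2299 to Nov 11, 2319 is 7574 days.
7574 mod 7 = 0, so they are the same weekday.
(Feb 14, 2299 is a Tuesday; Nov 11, 2319 is a Tuesday.)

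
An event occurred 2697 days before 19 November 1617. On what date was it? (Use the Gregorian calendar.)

−365 (one year) → Nov 19, 1616 (2332 left).
−366 (one year; includes Feb 29, 1616) → Nov 19, 1615 (1966 left).
−365 (one year) → Nov 19, 1614 (1601 left).
−365 (one year) → Nov 19, 1613 (1236 left).
−365 (one year) → Nov 19, 1612 (871 left).
−366 (one year; includes Feb 29, 1612) → Nov 19, 1611 (505 left).
−365 (one year) → Nov 19, 1610 (140 left).
−19 → Oct 31, 1610 (end of Oct, 31 days; 121 left).
−31 → Sep 30, 1610 (end of Sep, 30 days; 90 left).
−30 → Aug 31, 1610 (end of Aug, 31 days; 60 left).
−31 → Jul 31, 1610 (end of Jul, 31 days; 29 left).
−29 → Jul 2, 1610.

July 2, 1610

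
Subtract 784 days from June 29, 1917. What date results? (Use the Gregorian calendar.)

−365 (one year) → Jun 29, 1916 (419 left).
−366 (one year; includes Feb 29, 1916) → Jun 29, 1915 (53 left).
−29 → May 31, 1915 (end of May, 31 days; 24 left).
−24 → May 7, 1915.

May 7, 1915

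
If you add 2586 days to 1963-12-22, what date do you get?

January 20, 1971

+366 (one year; includes Feb 29, 1964) → Dec 22, 1964 (2220 left).
+365 (one year) → Dec 22, 1965 (1855 left).
+365 (one year) → Dec 22, 1966 (1490 left).
+365 (one year) → Dec 22, 1967 (1125 left).
+366 (one year; includes Feb 29, 1968) → Dec 22, 1968 (759 left).
+365 (one year) → Dec 22, 1969 (394 left).
Dec has 31 days: +10 → Jan 1, 1970 (384 left).
Jan has 31 days: +31 → Feb 1, 1970 (353 left).
Feb has 28 days: +28 → Mar 1, 1970 (325 left).
Mar has 31 days: +31 → Apr 1, 1970 (294 left).
Apr has 30 days: +30 → May 1, 1970 (264 left).
May has 31 days: +31 → Jun 1, 1970 (233 left).
Jun has 30 days: +30 → Jul 1, 1970 (203 left).
Jul has 31 days: +31 → Aug 1, 1970 (172 left).
Aug has 31 days: +31 → Sep 1, 1970 (141 left).
Sep has 30 days: +30 → Oct 1, 1970 (111 left).
Oct has 31 days: +31 → Nov 1, 1970 (80 left).
Nov has 30 days: +30 → Dec 1, 1970 (50 left).
Dec has 31 days: +31 → Jan 1, 1971 (19 left).
+19 → Jan 20, 1971.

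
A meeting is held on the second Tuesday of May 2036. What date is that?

May 13, 2036

May 1, 2036 is a Thursday.
The first Tuesday is therefore May 6 (5 days later).
The second Tuesday is 6 + 1×7 = May 13.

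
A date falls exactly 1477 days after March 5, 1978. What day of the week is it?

First find the weekday of Mar 5, 1978. Doomsday rule: the anchor day for the 1900s is Wednesday. For year 78: 78÷12 = 6 r 6, and 6÷4 = 1, so 6+6+1 = 13.
Wednesday + 13 ≡ Tuesday — that's 1978's doomsday.
In March the doomsday date is Mar 14.
Mar 5 is 9 days before Mar 14; 9 mod 7 = 2, so Tuesday − 2 = Sunday.
1477 mod 7 = 0, so 1477 days after a Sunday is Sunday + 0 = Sunday.

Sunday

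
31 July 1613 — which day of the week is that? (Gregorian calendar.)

Doomsday rule: the anchor day for the 1600s is Tuesday. For year 13: 13÷12 = 1 r 1, and 1÷4 = 0, so 1+1+0 = 2.
Tuesday + 2 ≡ Thursday — that's 1613's doomsday.
In July the doomsday date is Jul 11.
Jul 31 is 20 days after Jul 11; 20 mod 7 = 6, so Thursday + 6 = Wednesday.

Wednesday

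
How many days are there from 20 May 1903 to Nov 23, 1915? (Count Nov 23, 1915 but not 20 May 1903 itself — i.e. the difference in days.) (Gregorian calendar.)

May 20, 1903 → May 20, 1904: 366 days (Feb 29, 1904 is in that span).
May 20, 1904 → May 20, 1905: 365 days.
May 20, 1905 → May 20, 1906: 365 days.
May 20, 1906 → May 20, 1907: 365 days.
May 20, 1907 → May 20, 1908: 366 days (Feb 29, 1908 is in that span).
May 20, 1908 → May 20, 1909: 365 days.
May 20, 1909 → May 20, 1910: 365 days.
May 20, 1910 → May 20, 1911: 365 days.
May 20, 1911 → May 20, 1912: 366 days (Feb 29, 1912 is in that span).
May 20, 1912 → May 20, 1913: 365 days.
May 20, 1913 → May 20, 1914: 365 days.
May 20, 1914 → May 20, 1915: 365 days.
May 20, 1915 → Jun 20, 1915: 31 days (May has 31).
Jun 20, 1915 → Jul 20, 1915: 30 days (June has 30).
Jul 20, 1915 → Aug 20, 1915: 31 days (July has 31).
Aug 20, 1915 → Sep 20, 1915: 31 days (August has 31).
Sep 20, 1915 → Oct 20, 1915: 30 days (September has 30).
Oct 20, 1915 → Nov 20, 1915: 31 days (October has 31).
Nov 20, 1915 → Nov 23, 1915: 3 days.
Total: 4570 days.

4570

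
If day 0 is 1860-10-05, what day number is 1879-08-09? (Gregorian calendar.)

Oct 5, 1860 → Oct 5, 1861: 365 days.
Oct 5, 1861 → Oct 5, 1862: 365 days.
Oct 5, 1862 → Oct 5, 1863: 365 days.
Oct 5, 1863 → Oct 5, 1864: 366 days (Feb 29, 1864 is in that span).
Oct 5, 1864 → Oct 5, 1865: 365 days.
Oct 5, 1865 → Oct 5, 1866: 365 days.
Oct 5, 1866 → Oct 5, 1867: 365 days.
Oct 5, 1867 → Oct 5, 1868: 366 days (Feb 29, 1868 is in that span).
Oct 5, 1868 → Oct 5, 1869: 365 days.
Oct 5, 1869 → Oct 5, 1870: 365 days.
Oct 5, 1870 → Oct 5, 1871: 365 days.
Oct 5, 1871 → Oct 5, 1872: 366 days (Feb 29, 1872 is in that span).
Oct 5, 1872 → Oct 5, 1873: 365 days.
Oct 5, 1873 → Oct 5, 1874: 365 days.
Oct 5, 1874 → Oct 5, 1875: 365 days.
Oct 5, 1875 → Oct 5, 1876: 366 days (Feb 29, 1876 is in that span).
Oct 5, 1876 → Oct 5, 1877: 365 days.
Oct 5, 1877 → Oct 5, 1878: 365 days.
Oct 5, 1878 → Nov 5, 1878: 31 days (October has 31).
Nov 5, 1878 → Dec 5, 1878: 30 days (November has 30).
Dec 5, 1878 → Jan 5, 1879: 31 days (December has 31).
Jan 5, 1879 → Feb 5, 1879: 31 days (January has 31).
Feb 5, 1879 → Mar 5, 1879: 28 days (February has 28).
Mar 5, 1879 → Apr 5, 1879: 31 days (March has 31).
Apr 5, 1879 → May 5, 1879: 30 days (April has 30).
May 5, 1879 → Jun 5, 1879: 31 days (May has 31).
Jun 5, 1879 → Jul 5, 1879: 30 days (June has 30).
Jul 5, 1879 → Aug 5, 1879: 31 days (July has 31).
Aug 5, 1879 → Aug 9, 1879: 4 days.
Total: 6882 days.

6882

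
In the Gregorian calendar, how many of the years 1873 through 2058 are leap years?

45

Multiples of 4 in [1873,2058]: 46.
Of those, multiples of 100: 2 (not leap unless ÷400).
Multiples of 400: 1.
Leap years = 46 − 2 + 1 = 45.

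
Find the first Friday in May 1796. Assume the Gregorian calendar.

May 6, 1796

May 1, 1796 is a Sunday.
The first Friday is therefore May 6 (5 days later).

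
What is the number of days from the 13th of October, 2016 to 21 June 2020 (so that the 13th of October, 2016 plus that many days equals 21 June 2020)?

1347

Oct 13, 2016 → Oct 13, 2017: 365 days.
Oct 13, 2017 → Oct 13, 2018: 365 days.
Oct 13, 2018 → Oct 13, 2019: 365 days.
Oct 13, 2019 → Nov 13, 2019: 31 days (October has 31).
Nov 13, 2019 → Dec 13, 2019: 30 days (November has 30).
Dec 13, 2019 → Jan 13, 2020: 31 days (December has 31).
Jan 13, 2020 → Feb 13, 2020: 31 days (January has 31).
Feb 13, 2020 → Mar 13, 2020: 29 days (February has 29).
Mar 13, 2020 → Apr 13, 2020: 31 days (March has 31).
Apr 13, 2020 → May 13, 2020: 30 days (April has 30).
May 13, 2020 → Jun 13, 2020: 31 days (May has 31).
Jun 13, 2020 → Jun 21, 2020: 8 days.
Total: 1347 days.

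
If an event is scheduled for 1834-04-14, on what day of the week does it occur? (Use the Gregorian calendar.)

Monday

Doomsday rule: the anchor day for the 1800s is Friday. For year 34: 34÷12 = 2 r 10, and 10÷4 = 2, so 2+10+2 = 14.
Friday + 14 ≡ Friday — that's 1834's doomsday.
In April the doomsday date is Apr 4.
Apr 14 is 10 days after Apr 4; 10 mod 7 = 3, so Friday + 3 = Monday.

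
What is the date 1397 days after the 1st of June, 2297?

March 30, 2301

+365 (one year) → Jun 1, 2298 (1032 left).
+365 (one year) → Jun 1, 2299 (667 left).
+365 (one year) → Jun 1, 2300 (302 left).
Jun has 30 days: +30 → Jul 1, 2300 (272 left).
Jul has 31 days: +31 → Aug 1, 2300 (241 left).
Aug has 31 days: +31 → Sep 1, 2300 (210 left).
Sep has 30 days: +30 → Oct 1, 2300 (180 left).
Oct has 31 days: +31 → Nov 1, 2300 (149 left).
Nov has 30 days: +30 → Dec 1, 2300 (119 left).
Dec has 31 days: +31 → Jan 1, 2301 (88 left).
Jan has 31 days: +31 → Feb 1, 2301 (57 left).
Feb has 28 days: +28 → Mar 1, 2301 (29 left).
+29 → Mar 30, 2301.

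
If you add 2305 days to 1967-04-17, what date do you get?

August 8, 1973

+366 (one year; includes Feb 29, 1968) → Apr 17, 1968 (1939 left).
+365 (one year) → Apr 17, 1969 (1574 left).
+365 (one year) → Apr 17, 1970 (1209 left).
+365 (one year) → Apr 17, 1971 (844 left).
+366 (one year; includes Feb 29, 1972) → Apr 17, 1972 (478 left).
+365 (one year) → Apr 17, 1973 (113 left).
Apr has 30 days: +14 → May 1, 1973 (99 left).
May has 31 days: +31 → Jun 1, 1973 (68 left).
Jun has 30 days: +30 → Jul 1, 1973 (38 left).
Jul has 31 days: +31 → Aug 1, 1973 (7 left).
+7 → Aug 8, 1973.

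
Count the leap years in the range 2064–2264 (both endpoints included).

Multiples of 4 in [2064,2264]: 51.
Of those, multiples of 100: 2 (not leap unless ÷400).
Multiples of 400: 0.
Leap years = 51 − 2 + 0 = 49.

49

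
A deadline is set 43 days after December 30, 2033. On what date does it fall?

February 11, 2034

Dec has 31 days: +2 → Jan 1, 2034 (41 left).
Jan has 31 days: +31 → Feb 1, 2034 (10 left).
+10 → Feb 11, 2034.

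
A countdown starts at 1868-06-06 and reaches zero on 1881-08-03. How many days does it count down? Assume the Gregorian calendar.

Jun 6, 1868 → Jun 6, 1869: 365 days.
Jun 6, 1869 → Jun 6, 1870: 365 days.
Jun 6, 1870 → Jun 6, 1871: 365 days.
Jun 6, 1871 → Jun 6, 1872: 366 days (Feb 29, 1872 is in that span).
Jun 6, 1872 → Jun 6, 1873: 365 days.
Jun 6, 1873 → Jun 6, 1874: 365 days.
Jun 6, 1874 → Jun 6, 1875: 365 days.
Jun 6, 1875 → Jun 6, 1876: 366 days (Feb 29, 1876 is in that span).
Jun 6, 1876 → Jun 6, 1877: 365 days.
Jun 6, 1877 → Jun 6, 1878: 365 days.
Jun 6, 1878 → Jun 6, 1879: 365 days.
Jun 6, 1879 → Jun 6, 1880: 366 days (Feb 29, 1880 is in that span).
Jun 6, 1880 → Jun 6, 1881: 365 days.
Jun 6, 1881 → Jul 6, 1881: 30 days (June has 30).
Jul 6, 1881 → Aug 3, 1881: 28 days.
Total: 4806 days.

4806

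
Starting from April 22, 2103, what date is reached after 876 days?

September 14, 2105

+366 (one year; includes Feb 29, 2104) → Apr 22, 2104 (510 left).
+365 (one year) → Apr 22, 2105 (145 left).
Apr has 30 days: +9 → May 1, 2105 (136 left).
May has 31 days: +31 → Jun 1, 2105 (105 left).
Jun has 30 days: +30 → Jul 1, 2105 (75 left).
Jul has 31 days: +31 → Aug 1, 2105 (44 left).
Aug has 31 days: +31 → Sep 1, 2105 (13 left).
+13 → Sep 14, 2105.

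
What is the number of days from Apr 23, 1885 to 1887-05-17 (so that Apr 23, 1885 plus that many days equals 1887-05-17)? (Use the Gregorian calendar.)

Apr 23, 1885 → Apr 23, 1886: 365 days.
Apr 23, 1886 → May 23, 1886: 30 days (April has 30).
May 23, 1886 → Jun 23, 1886: 31 days (May has 31).
Jun 23, 1886 → Jul 23, 1886: 30 days (June has 30).
Jul 23, 1886 → Aug 23, 1886: 31 days (July has 31).
Aug 23, 1886 → Sep 23, 1886: 31 days (August has 31).
Sep 23, 1886 → Oct 23, 1886: 30 days (September has 30).
Oct 23, 1886 → Nov 23, 1886: 31 days (October has 31).
Nov 23, 1886 → Dec 23, 1886: 30 days (November has 30).
Dec 23, 1886 → Jan 23, 1887: 31 days (December has 31).
Jan 23, 1887 → Feb 23, 1887: 31 days (January has 31).
Feb 23, 1887 → Mar 23, 1887: 28 days (February has 28).
Mar 23, 1887 → Apr 23, 1887: 31 days (March has 31).
Apr 23, 1887 → May 17, 1887: 24 days.
Total: 754 days.

754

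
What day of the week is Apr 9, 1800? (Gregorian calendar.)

January 1, 1800 is a Wednesday.
Jan 1, 1800 → Feb 1, 1800: 31 days (January has 31).
Feb 1, 1800 → Mar 1, 1800: 28 days (February has 28).
Mar 1, 1800 → Apr 1, 1800: 31 days (March has 31).
Apr 1, 1800 → Apr 9, 1800: 8 days.
Total: 98 days.
98 mod 7 = 0, so Wednesday + 0 = Wednesday.

Wednesday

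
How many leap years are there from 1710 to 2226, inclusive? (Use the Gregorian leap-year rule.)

Multiples of 4 in [1710,2226]: 129.
Of those, multiples of 100: 5 (not leap unless ÷400).
Multiples of 400: 1.
Leap years = 129 − 5 + 1 = 125.

125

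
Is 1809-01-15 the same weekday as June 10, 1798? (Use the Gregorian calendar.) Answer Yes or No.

From Jun 10, 1798 to Jan 15, 1809 is 3871 days.
3871 mod 7 = 0, so they are the same weekday.
(Jun 10, 1798 is a Sunday; Jan 15, 1809 is a Sunday.)

Yes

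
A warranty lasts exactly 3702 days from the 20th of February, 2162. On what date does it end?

April 10, 2172

+365 (one year) → Feb 20, 2163 (3337 left).
+365 (one year) → Feb 20, 2164 (2972 left).
+366 (one year; includes Feb 29, 2164) → Feb 20, 2165 (2606 left).
+365 (one year) → Feb 20, 2166 (2241 left).
+365 (one year) → Feb 20, 2167 (1876 left).
+365 (one year) → Feb 20, 2168 (1511 left).
+366 (one year; includes Feb 29, 2168) → Feb 20, 2169 (1145 left).
+365 (one year) → Feb 20, 2170 (780 left).
+365 (one year) → Feb 20, 2171 (415 left).
+365 (one year) → Feb 20, 2172 (50 left).
Feb has 29 days: +10 → Mar 1, 2172 (40 left).
Mar has 31 days: +31 → Apr 1, 2172 (9 left).
+9 → Apr 10, 2172.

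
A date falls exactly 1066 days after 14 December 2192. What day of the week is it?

First find the weekday of Dec 14, 2192. Doomsday rule: the anchor day for the 2100s is Sunday. For year 92: 92÷12 = 7 r 8, and 8÷4 = 2, so 7+8+2 = 17.
Sunday + 17 ≡ Wednesday — that's 2192's doomsday.
In December the doomsday date is Dec 12.
Dec 14 is 2 days after Dec 12; 2 mod 7 = 2, so Wednesday + 2 = Friday.
1066 mod 7 = 2, so 1066 days after a Friday is Friday + 2 = Sunday.

Sunday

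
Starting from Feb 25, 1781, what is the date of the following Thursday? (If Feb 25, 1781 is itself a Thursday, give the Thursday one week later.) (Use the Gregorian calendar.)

March 1, 1781

Feb 25, 1781 is a Sunday.
From Sunday to the next Thursday is 4 days.
Feb 25, 1781 + 4 = Mar 1, 1781.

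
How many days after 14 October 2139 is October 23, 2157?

Oct 14, 2139 → Oct 14, 2140: 366 days (Feb 29, 2140 is in that span).
Oct 14, 2140 → Oct 14, 2141: 365 days.
Oct 14, 2141 → Oct 14, 2142: 365 days.
Oct 14, 2142 → Oct 14, 2143: 365 days.
Oct 14, 2143 → Oct 14, 2144: 366 days (Feb 29, 2144 is in that span).
Oct 14, 2144 → Oct 14, 2145: 365 days.
Oct 14, 2145 → Oct 14, 2146: 365 days.
Oct 14, 2146 → Oct 14, 2147: 365 days.
Oct 14, 2147 → Oct 14, 2148: 366 days (Feb 29, 2148 is in that span).
Oct 14, 2148 → Oct 14, 2149: 365 days.
Oct 14, 2149 → Oct 14, 2150: 365 days.
Oct 14, 2150 → Oct 14, 2151: 365 days.
Oct 14, 2151 → Oct 14, 2152: 366 days (Feb 29, 2152 is in that span).
Oct 14, 2152 → Oct 14, 2153: 365 days.
Oct 14, 2153 → Oct 14, 2154: 365 days.
Oct 14, 2154 → Oct 14, 2155: 365 days.
Oct 14, 2155 → Oct 14, 2156: 366 days (Feb 29, 2156 is in that span).
Oct 14, 2156 → Nov 14, 2156: 31 days (October has 31).
Nov 14, 2156 → Dec 14, 2156: 30 days (November has 30).
Dec 14, 2156 → Jan 14, 2157: 31 days (December has 31).
Jan 14, 2157 → Feb 14, 2157: 31 days (January has 31).
Feb 14, 2157 → Mar 14, 2157: 28 days (February has 28).
Mar 14, 2157 → Apr 14, 2157: 31 days (March has 31).
Apr 14, 2157 → May 14, 2157: 30 days (April has 30).
May 14, 2157 → Jun 14, 2157: 31 days (May has 31).
Jun 14, 2157 → Jul 14, 2157: 30 days (June has 30).
Jul 14, 2157 → Aug 14, 2157: 31 days (July has 31).
Aug 14, 2157 → Sep 14, 2157: 31 days (August has 31).
Sep 14, 2157 → Oct 14, 2157: 30 days (September has 30).
Oct 14, 2157 → Oct 23, 2157: 9 days.
Total: 6584 days.

6584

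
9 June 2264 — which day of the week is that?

Thursday

Doomsday rule: the anchor day for the 2200s is Friday. For year 64: 64÷12 = 5 r 4, and 4÷4 = 1, so 5+4+1 = 10.
Friday + 10 ≡ Monday — that's 2264's doomsday.
In June the doomsday date is Jun 6.
Jun 9 is 3 days after Jun 6; 3 mod 7 = 3, so Monday + 3 = Thursday.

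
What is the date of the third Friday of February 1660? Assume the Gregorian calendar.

February 1, 1660 is a Sunday.
The first Friday is therefore February 6 (5 days later).
The third Friday is 6 + 2×7 = February 20.

February 20, 1660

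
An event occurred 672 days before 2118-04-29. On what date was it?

June 26, 2116

−365 (one year) → Apr 29, 2117 (307 left).
−29 → Mar 31, 2117 (end of Mar, 31 days; 278 left).
−31 → Feb 28, 2117 (end of Feb, 28 days; 247 left).
−28 → Jan 31, 2117 (end of Jan, 31 days; 219 left).
−31 → Dec 31, 2116 (end of Dec, 31 days; 188 left).
−31 → Nov 30, 2116 (end of Nov, 30 days; 157 left).
−30 → Oct 31, 2116 (end of Oct, 31 days; 127 left).
−31 → Sep 30, 2116 (end of Sep, 30 days; 96 left).
−30 → Aug 31, 2116 (end of Aug, 31 days; 66 left).
−31 → Jul 31, 2116 (end of Jul, 31 days; 35 left).
−31 → Jun 30, 2116 (end of Jun, 30 days; 4 left).
−4 → Jun 26, 2116.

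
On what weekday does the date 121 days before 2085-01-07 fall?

First find the weekday of Jan 7, 2085. Doomsday rule: the anchor day for the 2000s is Tuesday. For year 85: 85÷12 = 7 r 1, and 1÷4 = 0, so 7+1+0 = 8.
Tuesday + 8 ≡ Wednesday — that's 2085's doomsday.
In January the doomsday date is Jan 3 (2085 is not a leap year).
Jan 7 is 4 days after Jan 3; 4 mod 7 = 4, so Wednesday + 4 = Sunday.
121 mod 7 = 2, so 121 days before a Sunday is Sunday − 2 = Friday.

Friday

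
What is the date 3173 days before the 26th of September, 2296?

January 19, 2288

−366 (one year; includes Feb 29, 2296) → Sep 26, 2295 (2807 left).
−365 (one year) → Sep 26, 2294 (2442 left).
−365 (one year) → Sep 26, 2293 (2077 left).
−365 (one year) → Sep 26, 2292 (1712 left).
−366 (one year; includes Feb 29, 2292) → Sep 26, 2291 (1346 left).
−365 (one year) → Sep 26, 2290 (981 left).
−365 (one year) → Sep 26, 2289 (616 left).
−365 (one year) → Sep 26, 2288 (251 left).
−26 → Aug 31, 2288 (end of Aug, 31 days; 225 left).
−31 → Jul 31, 2288 (end of Jul, 31 days; 194 left).
−31 → Jun 30, 2288 (end of Jun, 30 days; 163 left).
−30 → May 31, 2288 (end of May, 31 days; 133 left).
−31 → Apr 30, 2288 (end of Apr, 30 days; 102 left).
−30 → Mar 31, 2288 (end of Mar, 31 days; 72 left).
−31 → Feb 29, 2288 (end of Feb, 29 days; 41 left).
−29 → Jan 31, 2288 (end of Jan, 31 days; 12 left).
−12 → Jan 19, 2288.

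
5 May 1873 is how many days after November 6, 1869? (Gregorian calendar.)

Nov 6, 1869 → Nov 6, 1870: 365 days.
Nov 6, 1870 → Nov 6, 1871: 365 days.
Nov 6, 1871 → Nov 6, 1872: 366 days (Feb 29, 1872 is in that span).
Nov 6, 1872 → Dec 6, 1872: 30 days (November has 30).
Dec 6, 1872 → Jan 6, 1873: 31 days (December has 31).
Jan 6, 1873 → Feb 6, 1873: 31 days (January has 31).
Feb 6, 1873 → Mar 6, 1873: 28 days (February has 28).
Mar 6, 1873 → Apr 6, 1873: 31 days (March has 31).
Apr 6, 1873 → May 5, 1873: 29 days.
Total: 1276 days.

1276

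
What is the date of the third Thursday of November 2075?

November 21, 2075

November 1, 2075 is a Friday.
The first Thursday is therefore November 7 (6 days later).
The third Thursday is 7 + 2×7 = November 21.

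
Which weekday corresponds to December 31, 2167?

Doomsday rule: the anchor day for the 2100s is Sunday. For year 67: 67÷12 = 5 r 7, and 7÷4 = 1, so 5+7+1 = 13.
Sunday + 13 ≡ Saturday — that's 2167's doomsday.
In December the doomsday date is Dec 12.
Dec 31 is 19 days after Dec 12; 19 mod 7 = 5, so Saturday + 5 = Thursday.

Thursday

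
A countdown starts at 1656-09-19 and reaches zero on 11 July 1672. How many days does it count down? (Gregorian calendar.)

5774

Sep 19, 1656 → Sep 19, 1657: 365 days.
Sep 19, 1657 → Sep 19, 1658: 365 days.
Sep 19, 1658 → Sep 19, 1659: 365 days.
Sep 19, 1659 → Sep 19, 1660: 366 days (Feb 29, 1660 is in that span).
Sep 19, 1660 → Sep 19, 1661: 365 days.
Sep 19, 1661 → Sep 19, 1662: 365 days.
Sep 19, 1662 → Sep 19, 1663: 365 days.
Sep 19, 1663 → Sep 19, 1664: 366 days (Feb 29, 1664 is in that span).
Sep 19, 1664 → Sep 19, 1665: 365 days.
Sep 19, 1665 → Sep 19, 1666: 365 days.
Sep 19, 1666 → Sep 19, 1667: 365 days.
Sep 19, 1667 → Sep 19, 1668: 366 days (Feb 29, 1668 is in that span).
Sep 19, 1668 → Sep 19, 1669: 365 days.
Sep 19, 1669 → Sep 19, 1670: 365 days.
Sep 19, 1670 → Sep 19, 1671: 365 days.
Sep 19, 1671 → Oct 19, 1671: 30 days (September has 30).
Oct 19, 1671 → Nov 19, 1671: 31 days (October has 31).
Nov 19, 1671 → Dec 19, 1671: 30 days (November has 30).
Dec 19, 1671 → Jan 19, 1672: 31 days (December has 31).
Jan 19, 1672 → Feb 19, 1672: 31 days (January has 31).
Feb 19, 1672 → Mar 19, 1672: 29 days (February has 29).
Mar 19, 1672 → Apr 19, 1672: 31 days (March has 31).
Apr 19, 1672 → May 19, 1672: 30 days (April has 30).
May 19, 1672 → Jun 19, 1672: 31 days (May has 31).
Jun 19, 1672 → Jul 11, 1672: 22 days.
Total: 5774 days.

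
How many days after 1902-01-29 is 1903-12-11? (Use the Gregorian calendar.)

681

Jan 29, 1902 → Jan 29, 1903: 365 days.
Jan 29, 1903 → Feb 28, 1903: 30 days (January has 31).
Feb 28, 1903 → Mar 28, 1903: 28 days (February has 28).
Mar 28, 1903 → Apr 28, 1903: 31 days (March has 31).
Apr 28, 1903 → May 28, 1903: 30 days (April has 30).
May 28, 1903 → Jun 28, 1903: 31 days (May has 31).
Jun 28, 1903 → Jul 28, 1903: 30 days (June has 30).
Jul 28, 1903 → Aug 28, 1903: 31 days (July has 31).
Aug 28, 1903 → Sep 28, 1903: 31 days (August has 31).
Sep 28, 1903 → Oct 28, 1903: 30 days (September has 30).
Oct 28, 1903 → Nov 28, 1903: 31 days (October has 31).
Nov 28, 1903 → Dec 11, 1903: 13 days.
Total: 681 days.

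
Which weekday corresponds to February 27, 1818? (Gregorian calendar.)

Doomsday rule: the anchor day for the 1800s is Friday. For year 18: 18÷12 = 1 r 6, and 6÷4 = 1, so 1+6+1 = 8.
Friday + 8 ≡ Saturday — that's 1818's doomsday.
In February the doomsday date is Feb 28 (1818 is not a leap year).
Feb 27 is 1 day before Feb 28; 1 mod 7 = 1, so Saturday − 1 = Friday.

Friday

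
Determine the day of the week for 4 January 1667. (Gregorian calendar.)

Tuesday

Doomsday rule: the anchor day for the 1600s is Tuesday. For year 67: 67÷12 = 5 r 7, and 7÷4 = 1, so 5+7+1 = 13.
Tuesday + 13 ≡ Monday — that's 1667's doomsday.
In January the doomsday date is Jan 3 (1667 is not a leap year).
Jan 4 is 1 day after Jan 3; 1 mod 7 = 1, so Monday + 1 = Tuesday.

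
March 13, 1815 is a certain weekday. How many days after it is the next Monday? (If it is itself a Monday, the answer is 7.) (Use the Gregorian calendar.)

7

Mar 13, 1815 is a Monday.
From Monday to the next Monday is 7 days.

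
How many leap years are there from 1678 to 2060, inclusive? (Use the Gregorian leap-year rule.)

93

Multiples of 4 in [1678,2060]: 96.
Of those, multiples of 100: 4 (not leap unless ÷400).
Multiples of 400: 1.
Leap years = 96 − 4 + 1 = 93.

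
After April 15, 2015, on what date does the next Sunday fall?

Apr 15, 2015 is a Wednesday.
From Wednesday to the next Sunday is 4 days.
Apr 15, 2015 + 4 = Apr 19, 2015.

April 19, 2015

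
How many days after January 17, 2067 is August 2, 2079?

4580

Jan 17, 2067 → Jan 17, 2068: 365 days.
Jan 17, 2068 → Jan 17, 2069: 366 days (Feb 29, 2068 is in that span).
Jan 17, 2069 → Jan 17, 2070: 365 days.
Jan 17, 2070 → Jan 17, 2071: 365 days.
Jan 17, 2071 → Jan 17, 2072: 365 days.
Jan 17, 2072 → Jan 17, 2073: 366 days (Feb 29, 2072 is in that span).
Jan 17, 2073 → Jan 17, 2074: 365 days.
Jan 17, 2074 → Jan 17, 2075: 365 days.
Jan 17, 2075 → Jan 17, 2076: 365 days.
Jan 17, 2076 → Jan 17, 2077: 366 days (Feb 29, 2076 is in that span).
Jan 17, 2077 → Jan 17, 2078: 365 days.
Jan 17, 2078 → Jan 17, 2079: 365 days.
Jan 17, 2079 → Feb 17, 2079: 31 days (January has 31).
Feb 17, 2079 → Mar 17, 2079: 28 days (February has 28).
Mar 17, 2079 → Apr 17, 2079: 31 days (March has 31).
Apr 17, 2079 → May 17, 2079: 30 days (April has 30).
May 17, 2079 → Jun 17, 2079: 31 days (May has 31).
Jun 17, 2079 → Jul 17, 2079: 30 days (June has 30).
Jul 17, 2079 → Aug 2, 2079: 16 days.
Total: 4580 days.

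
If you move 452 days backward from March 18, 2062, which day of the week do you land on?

First find the weekday of Mar 18, 2062. Doomsday rule: the anchor day for the 2000s is Tuesday. For year 62: 62÷12 = 5 r 2, and 2÷4 = 0, so 5+2+0 = 7.
Tuesday + 7 ≡ Tuesday — that's 2062's doomsday.
In March the doomsday date is Mar 14.
Mar 18 is 4 days after Mar 14; 4 mod 7 = 4, so Tuesday + 4 = Saturday.
452 mod 7 = 4, so 452 days before a Saturday is Saturday − 4 = Tuesday.

Tuesday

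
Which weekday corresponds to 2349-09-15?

Doomsday rule: the anchor day for the 2300s is Wednesday. For year 49: 49÷12 = 4 r 1, and 1÷4 = 0, so 4+1+0 = 5.
Wednesday + 5 ≡ Monday — that's 2349's doomsday.
In September the doomsday date is Sep 5.
Sep 15 is 10 days after Sep 5; 10 mod 7 = 3, so Monday + 3 = Thursday.

Thursday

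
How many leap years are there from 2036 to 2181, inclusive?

36

Multiples of 4 in [2036,2181]: 37.
Of those, multiples of 100: 1 (not leap unless ÷400).
Multiples of 400: 0.
Leap years = 37 − 1 + 0 = 36.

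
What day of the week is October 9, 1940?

January 1, 1940 is a Monday.
Jan 1, 1940 → Feb 1, 1940: 31 days (January has 31).
Feb 1, 1940 → Mar 1, 1940: 29 days (February has 29).
Mar 1, 1940 → Apr 1, 1940: 31 days (March has 31).
Apr 1, 1940 → May 1, 1940: 30 days (April has 30).
May 1, 1940 → Jun 1, 1940: 31 days (May has 31).
Jun 1, 1940 → Jul 1, 1940: 30 days (June has 30).
Jul 1, 1940 → Aug 1, 1940: 31 days (July has 31).
Aug 1, 1940 → Sep 1, 1940: 31 days (August has 31).
Sep 1, 1940 → Oct 1, 1940: 30 days (September has 30).
Oct 1, 1940 → Oct 9, 1940: 8 days.
Total: 282 days.
282 mod 7 = 2, so Monday + 2 = Wednesday.

Wednesday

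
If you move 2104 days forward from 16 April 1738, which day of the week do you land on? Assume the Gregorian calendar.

Sunday

Apr 16, 1738 is a Wednesday.
2104 mod 7 = 4, so 2104 days after a Wednesday is Wednesday + 4 = Sunday.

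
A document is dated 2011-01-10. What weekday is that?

Monday

Doomsday rule: the anchor day for the 2000s is Tuesday. For year 11: 11÷12 = 0 r 11, and 11÷4 = 2, so 0+11+2 = 13.
Tuesday + 13 ≡ Monday — that's 2011's doomsday.
In January the doomsday date is Jan 3 (2011 is not a leap year).
Jan 10 is 7 days after Jan 3; 7 mod 7 = 0, so Monday + 0 = Monday.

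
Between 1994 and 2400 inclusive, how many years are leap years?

Multiples of 4 in [1994,2400]: 102.
Of those, multiples of 100: 5 (not leap unless ÷400).
Multiples of 400: 2.
Leap years = 102 − 5 + 2 = 99.

99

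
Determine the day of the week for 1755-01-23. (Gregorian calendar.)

Doomsday rule: the anchor day for the 1700s is Sunday. For year 55: 55÷12 = 4 r 7, and 7÷4 = 1, so 4+7+1 = 12.
Sunday + 12 ≡ Friday — that's 1755's doomsday.
In January the doomsday date is Jan 3 (1755 is not a leap year).
Jan 23 is 20 days after Jan 3; 20 mod 7 = 6, so Friday + 6 = Thursday.

Thursday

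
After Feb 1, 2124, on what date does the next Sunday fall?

Feb 1, 2124 is a Tuesday.
From Tuesday to the next Sunday is 5 days.
Feb 1, 2124 + 5 = Feb 6, 2124.

February 6, 2124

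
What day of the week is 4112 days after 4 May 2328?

First find the weekday of May 4, 2328. Doomsday rule: the anchor day for the 2300s is Wednesday. For year 28: 28÷12 = 2 r 4, and 4÷4 = 1, so 2+4+1 = 7.
Wednesday + 7 ≡ Wednesday — that's 2328's doomsday.
In May the doomsday date is May 9.
May 4 is 5 days before May 9; 5 mod 7 = 5, so Wednesday − 5 = Friday.
4112 mod 7 = 3, so 4112 days after a Friday is Friday + 3 = Monday.

Monday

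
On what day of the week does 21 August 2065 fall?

Doomsday rule: the anchor day for the 2000s is Tuesday. For year 65: 65÷12 = 5 r 5, and 5÷4 = 1, so 5+5+1 = 11.
Tuesday + 11 ≡ Saturday — that's 2065's doomsday.
In August the doomsday date is Aug 8.
Aug 21 is 13 days after Aug 8; 13 mod 7 = 6, so Saturday + 6 = Friday.

Friday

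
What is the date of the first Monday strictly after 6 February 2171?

Feb 6, 2171 is a Wednesday.
From Wednesday to the next Monday is 5 days.
Feb 6, 2171 + 5 = Feb 11, 2171.

February 11, 2171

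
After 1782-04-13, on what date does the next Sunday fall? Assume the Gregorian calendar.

April 14, 1782

Apr 13, 1782 is a Saturday.
From Saturday to the next Sunday is 1 day.
Apr 13, 1782 + 1 = Apr 14, 1782.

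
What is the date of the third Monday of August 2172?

August 17, 2172

August 1, 2172 is a Saturday.
The first Monday is therefore August 3 (2 days later).
The third Monday is 3 + 2×7 = August 17.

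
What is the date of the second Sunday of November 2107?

November 13, 2107

November 1, 2107 is a Tuesday.
The first Sunday is therefore November 6 (5 days later).
The second Sunday is 6 + 1×7 = November 13.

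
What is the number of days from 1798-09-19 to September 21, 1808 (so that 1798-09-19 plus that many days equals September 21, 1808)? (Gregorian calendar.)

Sep 19, 1798 → Sep 19, 1799: 365 days.
Sep 19, 1799 → Sep 19, 1800: 365 days.
Sep 19, 1800 → Sep 19, 1801: 365 days.
Sep 19, 1801 → Sep 19, 1802: 365 days.
Sep 19, 1802 → Sep 19, 1803: 365 days.
Sep 19, 1803 → Sep 19, 1804: 366 days (Feb 29, 1804 is in that span).
Sep 19, 1804 → Sep 19, 1805: 365 days.
Sep 19, 1805 → Sep 19, 1806: 365 days.
Sep 19, 1806 → Sep 19, 1807: 365 days.
Sep 19, 1807 → Oct 19, 1807: 30 days (September has 30).
Oct 19, 1807 → Nov 19, 1807: 31 days (October has 31).
Nov 19, 1807 → Dec 19, 1807: 30 days (November has 30).
Dec 19, 1807 → Jan 19, 1808: 31 days (December has 31).
Jan 19, 1808 → Feb 19, 1808: 31 days (January has 31).
Feb 19, 1808 → Mar 19, 1808: 29 days (February has 29).
Mar 19, 1808 → Apr 19, 1808: 31 days (March has 31).
Apr 19, 1808 → May 19, 1808: 30 days (April has 30).
May 19, 1808 → Jun 19, 1808: 31 days (May has 31).
Jun 19, 1808 → Jul 19, 1808: 30 days (June has 30).
Jul 19, 1808 → Aug 19, 1808: 31 days (July has 31).
Aug 19, 1808 → Sep 19, 1808: 31 days (August has 31).
Sep 19, 1808 → Sep 21, 1808: 2 days.
Total: 3654 days.

3654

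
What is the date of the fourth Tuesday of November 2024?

November 26, 2024

November 1, 2024 is a Friday.
The first Tuesday is therefore November 5 (4 days later).
The fourth Tuesday is 5 + 3×7 = November 26.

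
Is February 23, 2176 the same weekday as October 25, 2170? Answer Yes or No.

From Oct 25, 2170 to Feb 23, 2176 is 1947 days.
1947 mod 7 = 1, so they are different weekdays.
(Oct 25, 2170 is a Thursday; Feb 23, 2176 is a Friday.)

No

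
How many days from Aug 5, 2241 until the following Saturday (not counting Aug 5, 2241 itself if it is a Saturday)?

2

Aug 5, 2241 is a Thursday.
From Thursday to the next Saturday is 2 days.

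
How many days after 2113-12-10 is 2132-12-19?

6949

Dec 10, 2113 → Dec 10, 2114: 365 days.
Dec 10, 2114 → Dec 10, 2115: 365 days.
Dec 10, 2115 → Dec 10, 2116: 366 days (Feb 29, 2116 is in that span).
Dec 10, 2116 → Dec 10, 2117: 365 days.
Dec 10, 2117 → Dec 10, 2118: 365 days.
Dec 10, 2118 → Dec 10, 2119: 365 days.
Dec 10, 2119 → Dec 10, 2120: 366 days (Feb 29, 2120 is in that span).
Dec 10, 2120 → Dec 10, 2121: 365 days.
Dec 10, 2121 → Dec 10, 2122: 365 days.
Dec 10, 2122 → Dec 10, 2123: 365 days.
Dec 10, 2123 → Dec 10, 2124: 366 days (Feb 29, 2124 is in that span).
Dec 10, 2124 → Dec 10, 2125: 365 days.
Dec 10, 2125 → Dec 10, 2126: 365 days.
Dec 10, 2126 → Dec 10, 2127: 365 days.
Dec 10, 2127 → Dec 10, 2128: 366 days (Feb 29, 2128 is in that span).
Dec 10, 2128 → Dec 10, 2129: 365 days.
Dec 10, 2129 → Dec 10, 2130: 365 days.
Dec 10, 2130 → Dec 10, 2131: 365 days.
Dec 10, 2131 → Jan 10, 2132: 31 days (December has 31).
Jan 10, 2132 → Feb 10, 2132: 31 days (January has 31).
Feb 10, 2132 → Mar 10, 2132: 29 days (February has 29).
Mar 10, 2132 → Apr 10, 2132: 31 days (March has 31).
Apr 10, 2132 → May 10, 2132: 30 days (April has 30).
May 10, 2132 → Jun 10, 2132: 31 days (May has 31).
Jun 10, 2132 → Jul 10, 2132: 30 days (June has 30).
Jul 10, 2132 → Aug 10, 2132: 31 days (July has 31).
Aug 10, 2132 → Sep 10, 2132: 31 days (August has 31).
Sep 10, 2132 → Oct 10, 2132: 30 days (September has 30).
Oct 10, 2132 → Nov 10, 2132: 31 days (October has 31).
Nov 10, 2132 → Dec 10, 2132: 30 days (November has 30).
Dec 10, 2132 → Dec 19, 2132: 9 days.
Total: 6949 days.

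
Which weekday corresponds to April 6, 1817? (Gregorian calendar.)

Sunday

Doomsday rule: the anchor day for the 1800s is Friday. For year 17: 17÷12 = 1 r 5, and 5÷4 = 1, so 1+5+1 = 7.
Friday + 7 ≡ Friday — that's 1817's doomsday.
In April the doomsday date is Apr 4.
Apr 6 is 2 days after Apr 4; 2 mod 7 = 2, so Friday + 2 = Sunday.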